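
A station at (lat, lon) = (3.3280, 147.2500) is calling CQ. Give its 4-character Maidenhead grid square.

Offset from 180°W / 90°S: lon 327.25°, lat 93.33°.
Field: 327.25/20 → 16 → Q, 93.33/10 → 9 → J; chars QJ.
Square: 7.25/2 → 3, 3.33/1 → 3; chars 33.

QJ33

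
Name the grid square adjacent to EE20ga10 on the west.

EE20ga00

Longitude extended square 1; −1 → 0.
The latitude characters are unchanged.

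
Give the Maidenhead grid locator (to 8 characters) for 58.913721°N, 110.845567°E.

Offset from 180°W / 90°S: lon 290.84557°, lat 148.91372°.
Field (20°×10°, letters A–R): 290.84557/20 → 14 → O, 148.91372/10 → 14 → O; chars OO.
Square (2°×1°, digits 0–9): 10.84557/2 → 5, 8.91372/1 → 8; chars 58.
Subsquare (5′×2.5′, letters a–x): 0.84557/0.0833333 → 10 → k, 0.91372/0.0416667 → 21 → v; chars kv.
Extended square (30″×15″, digits 0–9): 0.01223/0.00833333 → 1, 0.03872/0.00416667 → 9; chars 19.

OO58kv19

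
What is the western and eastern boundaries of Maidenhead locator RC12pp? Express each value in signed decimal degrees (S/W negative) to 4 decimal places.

163.2500, 163.3333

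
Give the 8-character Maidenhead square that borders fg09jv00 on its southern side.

FG09ju09

Latitude extended square 0; −1 → -1, wraps to 9, carry into subsquare.
Latitude subsquare v = 21; −1 → 20 = u.
The longitude characters are unchanged.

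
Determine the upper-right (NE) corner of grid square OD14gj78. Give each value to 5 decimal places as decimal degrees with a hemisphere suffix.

55.58750° S, 102.56667° E

Field O=14, D=3: +14·20° lon, +3·10° lat → SW at lon 100°, lat -60°.
Square 1, 4: +1·2° lon, +4·1° lat → SW at lon 102°, lat -56°.
Subsquare g=6, j=9: +6·0.0833333° lon, +9·0.0416667° lat → SW at lon 102.5°, lat -55.625°.
Extended square 7, 8: +7·0.00833333° lon, +8·0.00416667° lat → SW at lon 102.558°, lat -55.5917°.
Cell spans 0.00833333° lon × 0.00416667° lat. NE corner is SW corner plus one full cell.
latitude 55.58750° S, longitude 102.56667° E.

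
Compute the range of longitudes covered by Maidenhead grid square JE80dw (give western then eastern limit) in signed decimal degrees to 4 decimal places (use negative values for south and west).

16.2500, 16.3333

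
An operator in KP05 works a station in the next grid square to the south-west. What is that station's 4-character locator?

Longitude square 0; −1 → -1, wraps to 9, carry into field.
Longitude field K = 10; −1 → 9 = J.
Latitude square 5; −1 → 4.

JP94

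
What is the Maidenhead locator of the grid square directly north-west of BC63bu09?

Longitude extended square 0; −1 → -1, wraps to 9, carry into subsquare.
Longitude subsquare b = 1; −1 → 0 = a.
Latitude extended square 9; +1 → 10, wraps to 0, carry into subsquare.
Latitude subsquare u = 20; +1 → 21 = v.

BC63av90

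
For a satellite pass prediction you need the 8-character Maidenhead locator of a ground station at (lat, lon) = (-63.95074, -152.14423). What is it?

Offset from 180°W / 90°S: lon 27.85577°, lat 26.04926°.
Field: lon ⌊27.85577/20⌋ = 1 → B; lat ⌊26.04926/10⌋ = 2 → C.
Square: lon ⌊7.85577/2⌋ = 3; lat ⌊6.04926/1⌋ = 6.
Subsquare: lon ⌊1.85577/0.0833333⌋ = 22 → w; lat ⌊0.04926/0.0416667⌋ = 1 → b.
Extended square: lon ⌊0.02244/0.00833333⌋ = 2; lat ⌊0.00759/0.00416667⌋ = 1.

BC36wb21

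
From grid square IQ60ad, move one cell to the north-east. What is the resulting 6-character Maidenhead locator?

IQ60be

Longitude subsquare a = 0; +1 → 1 = b.
Latitude subsquare d = 3; +1 → 4 = e.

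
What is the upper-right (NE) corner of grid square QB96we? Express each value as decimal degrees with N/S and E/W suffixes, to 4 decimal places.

Field Q=16, B=1: +16·20° lon, +1·10° lat → SW at lon 140°, lat -80°.
Square 9, 6: +9·2° lon, +6·1° lat → SW at lon 158°, lat -74°.
Subsquare w=22, e=4: +22·0.0833333° lon, +4·0.0416667° lat → SW at lon 159.833°, lat -73.8333°.
Cell spans 0.0833333° lon × 0.0416667° lat. NE corner is SW corner plus one full cell.
latitude 73.7917° S, longitude 159.9167° E.

73.7917° S, 159.9167° E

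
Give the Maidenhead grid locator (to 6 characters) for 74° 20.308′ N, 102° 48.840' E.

OQ14ji

Offset from 180°W / 90°S: lon 282.8140°, lat 164.3385°.
Field: lon ⌊282.8140/20⌋ = 14 → O; lat ⌊164.3385/10⌋ = 16 → Q.
Square: lon ⌊2.8140/2⌋ = 1; lat ⌊4.3385/1⌋ = 4.
Subsquare: lon ⌊0.8140/0.0833333⌋ = 9 → j; lat ⌊0.3385/0.0416667⌋ = 8 → i.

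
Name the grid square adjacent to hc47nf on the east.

Longitude subsquare n = 13; +1 → 14 = o.
The latitude characters are unchanged.

HC47of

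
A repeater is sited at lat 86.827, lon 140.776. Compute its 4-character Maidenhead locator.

Shift to the Maidenhead origin (180°W, 90°S): lon 320.78, lat 176.83.
Field: lon ⌊320.78/20⌋ = 16 → Q; lat ⌊176.83/10⌋ = 17 → R.
Square: lon ⌊0.78/2⌋ = 0; lat ⌊6.83/1⌋ = 6.

QR06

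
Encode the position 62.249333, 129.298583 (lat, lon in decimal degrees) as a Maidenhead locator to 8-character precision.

PP42pf59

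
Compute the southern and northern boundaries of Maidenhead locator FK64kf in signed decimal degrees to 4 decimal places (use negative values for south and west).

14.2083, 14.2500

Field F=5, K=10: +5·20° lon, +10·10° lat → SW at lon -80°, lat 10°.
Square 6, 4: +6·2° lon, +4·1° lat → SW at lon -68°, lat 14°.
Subsquare k=10, f=5: +10·0.0833333° lon, +5·0.0416667° lat → SW at lon -67.1667°, lat 14.2083°.
Cell spans 0.0833333° lon × 0.0416667° lat.
south 14.2083, north 14.2500.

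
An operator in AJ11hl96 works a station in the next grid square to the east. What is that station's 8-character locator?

AJ11il06

Longitude extended square 9; +1 → 10, wraps to 0, carry into subsquare.
Longitude subsquare h = 7; +1 → 8 = i.
The latitude characters are unchanged.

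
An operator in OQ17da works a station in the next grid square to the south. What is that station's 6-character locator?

OQ16dx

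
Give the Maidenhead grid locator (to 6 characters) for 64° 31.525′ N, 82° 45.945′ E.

Shift to the Maidenhead origin (180°W, 90°S): lon 262.7658, lat 154.5254.
Field (20°×10°, letters A–R): 262.7658/20 → 13 → N, 154.5254/10 → 15 → P; chars NP.
Square (2°×1°, digits 0–9): 2.7658/2 → 1, 4.5254/1 → 4; chars 14.
Subsquare (5′×2.5′, letters a–x): 0.7658/0.0833333 → 9 → j, 0.5254/0.0416667 → 12 → m; chars jm.

NP14jm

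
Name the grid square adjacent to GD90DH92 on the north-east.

GD90eh03

Longitude extended square 9; +1 → 10, wraps to 0, carry into subsquare.
Longitude subsquare d = 3; +1 → 4 = e.
Latitude extended square 2; +1 → 3.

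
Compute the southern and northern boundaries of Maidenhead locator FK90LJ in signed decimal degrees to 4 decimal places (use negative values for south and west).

Field F=5, K=10: +5·20° lon, +10·10° lat → SW at lon -80°, lat 10°.
Square 9, 0: +9·2° lon, +0·1° lat → SW at lon -62°, lat 10°.
Subsquare l=11, j=9: +11·0.0833333° lon, +9·0.0416667° lat → SW at lon -61.0833°, lat 10.375°.
Cell spans 0.0833333° lon × 0.0416667° lat.
south 10.3750, north 10.4167.

10.3750, 10.4167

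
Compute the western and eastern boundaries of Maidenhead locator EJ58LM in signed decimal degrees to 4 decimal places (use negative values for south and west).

-89.0833, -89.0000

Field E=4, J=9: +4·20° lon, +9·10° lat → SW at lon -100°, lat 0°.
Square 5, 8: +5·2° lon, +8·1° lat → SW at lon -90°, lat 8°.
Subsquare l=11, m=12: +11·0.0833333° lon, +12·0.0416667° lat → SW at lon -89.0833°, lat 8.5°.
Cell spans 0.0833333° lon × 0.0416667° lat.
west -89.0833, east -89.0000.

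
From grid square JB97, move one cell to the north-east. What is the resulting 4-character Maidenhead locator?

Longitude square 9; +1 → 10, wraps to 0, carry into field.
Longitude field J = 9; +1 → 10 = K.
Latitude square 7; +1 → 8.

KB08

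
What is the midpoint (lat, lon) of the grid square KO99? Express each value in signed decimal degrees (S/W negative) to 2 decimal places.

Field K=10, O=14: +10·20° lon, +14·10° lat → SW at lon 20°, lat 50°.
Square 9, 9: +9·2° lon, +9·1° lat → SW at lon 38°, lat 59°.
Cell spans 2° lon × 1° lat. Centre is SW corner plus half of each.
latitude 59.50, longitude 39.00.

59.50, 39.00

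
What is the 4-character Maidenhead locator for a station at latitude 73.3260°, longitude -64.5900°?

FQ73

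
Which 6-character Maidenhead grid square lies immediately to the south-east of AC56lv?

AC56mu

Longitude subsquare l = 11; +1 → 12 = m.
Latitude subsquare v = 21; −1 → 20 = u.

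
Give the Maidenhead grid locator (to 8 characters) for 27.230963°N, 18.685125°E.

Offset from 180°W / 90°S: lon 198.68512°, lat 117.23096°.
Field (20°×10°, letters A–R): lon ⌊198.68512/20⌋ = 9 → J; lat ⌊117.23096/10⌋ = 11 → L.
Square (2°×1°, digits 0–9): lon ⌊18.68512/2⌋ = 9; lat ⌊7.23096/1⌋ = 7.
Subsquare (5′×2.5′, letters a–x): lon ⌊0.68512/0.0833333⌋ = 8 → i; lat ⌊0.23096/0.0416667⌋ = 5 → f.
Extended square (30″×15″, digits 0–9): lon ⌊0.01846/0.00833333⌋ = 2; lat ⌊0.02263/0.00416667⌋ = 5.

JL97if25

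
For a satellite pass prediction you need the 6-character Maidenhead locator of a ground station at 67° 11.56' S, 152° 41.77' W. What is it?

BC32pt

Shift to the Maidenhead origin (180°W, 90°S): lon 27.3038, lat 22.8073.
Field: lon ⌊27.3038/20⌋ = 1 → B; lat ⌊22.8073/10⌋ = 2 → C.
Square: lon ⌊7.3038/2⌋ = 3; lat ⌊2.8073/1⌋ = 2.
Subsquare: lon ⌊1.3038/0.0833333⌋ = 15 → p; lat ⌊0.8073/0.0416667⌋ = 19 → t.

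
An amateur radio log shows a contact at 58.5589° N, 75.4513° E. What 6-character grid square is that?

MO78rn

Offset from 180°W / 90°S: lon 255.4513°, lat 148.5589°.
Field: lon ⌊255.4513/20⌋ = 12 → M; lat ⌊148.5589/10⌋ = 14 → O.
Square: lon ⌊15.4513/2⌋ = 7; lat ⌊8.5589/1⌋ = 8.
Subsquare: lon ⌊1.4513/0.0833333⌋ = 17 → r; lat ⌊0.5589/0.0416667⌋ = 13 → n.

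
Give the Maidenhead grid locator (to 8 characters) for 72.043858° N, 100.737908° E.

OQ02ib80

Add 180° to longitude and 90° to latitude: 280.73791, 162.04386.
Field: 280.73791/20 → 14 → O, 162.04386/10 → 16 → Q; chars OQ.
Square: 0.73791/2 → 0, 2.04386/1 → 2; chars 02.
Subsquare: 0.73791/0.0833333 → 8 → i, 0.04386/0.0416667 → 1 → b; chars ib.
Extended square: 0.07124/0.00833333 → 8, 0.00219/0.00416667 → 0; chars 80.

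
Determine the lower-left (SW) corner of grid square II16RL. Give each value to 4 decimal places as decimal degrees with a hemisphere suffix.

3.5417° S, 16.5833° W

Field I=8, I=8: +8·20° lon, +8·10° lat → SW at lon -20°, lat -10°.
Square 1, 6: +1·2° lon, +6·1° lat → SW at lon -18°, lat -4°.
Subsquare r=17, l=11: +17·0.0833333° lon, +11·0.0416667° lat → SW at lon -16.5833°, lat -3.54167°.
latitude 3.5417° S, longitude 16.5833° W.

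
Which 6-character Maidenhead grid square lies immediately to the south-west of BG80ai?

BG70xh

Longitude subsquare a = 0; −1 → -1, wraps to 23 = x, carry into square.
Longitude square 8; −1 → 7.
Latitude subsquare i = 8; −1 → 7 = h.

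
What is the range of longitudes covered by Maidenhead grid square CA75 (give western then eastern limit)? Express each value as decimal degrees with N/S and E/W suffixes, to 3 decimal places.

126.000° W, 124.000° W

Field C=2, A=0: +2·20° lon, +0·10° lat → SW at lon -140°, lat -90°.
Square 7, 5: +7·2° lon, +5·1° lat → SW at lon -126°, lat -85°.
Cell spans 2° lon × 1° lat.
west 126.000° W, east 124.000° W.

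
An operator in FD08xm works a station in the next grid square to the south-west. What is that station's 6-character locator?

Longitude subsquare x = 23; −1 → 22 = w.
Latitude subsquare m = 12; −1 → 11 = l.

FD08wl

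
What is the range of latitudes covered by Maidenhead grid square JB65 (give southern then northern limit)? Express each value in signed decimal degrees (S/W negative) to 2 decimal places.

-75.00, -74.00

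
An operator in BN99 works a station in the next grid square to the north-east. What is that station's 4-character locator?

CO00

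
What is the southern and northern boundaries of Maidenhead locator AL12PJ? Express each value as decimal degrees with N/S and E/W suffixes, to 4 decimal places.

22.3750° N, 22.4167° N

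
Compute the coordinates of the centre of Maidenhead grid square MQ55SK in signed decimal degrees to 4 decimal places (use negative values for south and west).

75.4375, 71.5417

Field M=12, Q=16: +12·20° lon, +16·10° lat → SW at lon 60°, lat 70°.
Square 5, 5: +5·2° lon, +5·1° lat → SW at lon 70°, lat 75°.
Subsquare s=18, k=10: +18·0.0833333° lon, +10·0.0416667° lat → SW at lon 71.5°, lat 75.4167°.
Cell spans 0.0833333° lon × 0.0416667° lat. Centre is SW corner plus half of each.
latitude 75.4375, longitude 71.5417.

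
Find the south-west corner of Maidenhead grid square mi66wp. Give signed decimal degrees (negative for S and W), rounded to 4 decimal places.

-3.3750, 73.8333

Field M=12, I=8: +12·20° lon, +8·10° lat → SW at lon 60°, lat -10°.
Square 6, 6: +6·2° lon, +6·1° lat → SW at lon 72°, lat -4°.
Subsquare w=22, p=15: +22·0.0833333° lon, +15·0.0416667° lat → SW at lon 73.8333°, lat -3.375°.
latitude -3.3750, longitude 73.8333.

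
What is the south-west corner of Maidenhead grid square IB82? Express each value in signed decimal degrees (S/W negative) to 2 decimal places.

-78.00, -4.00

Field I=8, B=1: +8·20° lon, +1·10° lat → SW at lon -20°, lat -80°.
Square 8, 2: +8·2° lon, +2·1° lat → SW at lon -4°, lat -78°.
latitude -78.00, longitude -4.00.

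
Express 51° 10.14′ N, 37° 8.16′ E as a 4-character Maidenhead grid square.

KO81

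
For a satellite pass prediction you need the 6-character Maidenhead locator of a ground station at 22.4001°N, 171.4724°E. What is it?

Shift to the Maidenhead origin (180°W, 90°S): lon 351.4724, lat 112.4001.
Field (20°×10°, letters A–R): lon ⌊351.4724/20⌋ = 17 → R; lat ⌊112.4001/10⌋ = 11 → L.
Square (2°×1°, digits 0–9): lon ⌊11.4724/2⌋ = 5; lat ⌊2.4001/1⌋ = 2.
Subsquare (5′×2.5′, letters a–x): lon ⌊1.4724/0.0833333⌋ = 17 → r; lat ⌊0.4001/0.0416667⌋ = 9 → j.

RL52rj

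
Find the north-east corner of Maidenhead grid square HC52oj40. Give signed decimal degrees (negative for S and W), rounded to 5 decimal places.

-67.62083, -28.79167

Field H=7, C=2: +7·20° lon, +2·10° lat → SW at lon -40°, lat -70°.
Square 5, 2: +5·2° lon, +2·1° lat → SW at lon -30°, lat -68°.
Subsquare o=14, j=9: +14·0.0833333° lon, +9·0.0416667° lat → SW at lon -28.8333°, lat -67.625°.
Extended square 4, 0: +4·0.00833333° lon, +0·0.00416667° lat → SW at lon -28.8°, lat -67.625°.
Cell spans 0.00833333° lon × 0.00416667° lat. NE corner is SW corner plus one full cell.
latitude -67.62083, longitude -28.79167.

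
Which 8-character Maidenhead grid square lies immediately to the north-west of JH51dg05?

Longitude extended square 0; −1 → -1, wraps to 9, carry into subsquare.
Longitude subsquare d = 3; −1 → 2 = c.
Latitude extended square 5; +1 → 6.

JH51cg96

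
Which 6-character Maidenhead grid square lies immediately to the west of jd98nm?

JD98mm

Longitude subsquare n = 13; −1 → 12 = m.
The latitude characters are unchanged.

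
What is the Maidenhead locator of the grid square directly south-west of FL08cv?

FL08bu

Longitude subsquare c = 2; −1 → 1 = b.
Latitude subsquare v = 21; −1 → 20 = u.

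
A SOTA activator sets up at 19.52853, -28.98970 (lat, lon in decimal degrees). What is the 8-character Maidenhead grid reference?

Offset from 180°W / 90°S: lon 151.01030°, lat 109.52853°.
Field: 151.01030/20 → 7 → H, 109.52853/10 → 10 → K; chars HK.
Square: 11.01030/2 → 5, 9.52853/1 → 9; chars 59.
Subsquare: 1.01030/0.0833333 → 12 → m, 0.52853/0.0416667 → 12 → m; chars mm.
Extended square: 0.01030/0.00833333 → 1, 0.02853/0.00416667 → 6; chars 16.

HK59mm16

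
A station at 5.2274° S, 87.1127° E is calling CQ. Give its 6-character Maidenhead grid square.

NI34ns

Add 180° to longitude and 90° to latitude: 267.1127, 84.7726.
Field: lon ⌊267.1127/20⌋ = 13 → N; lat ⌊84.7726/10⌋ = 8 → I.
Square: lon ⌊7.1127/2⌋ = 3; lat ⌊4.7726/1⌋ = 4.
Subsquare: lon ⌊1.1127/0.0833333⌋ = 13 → n; lat ⌊0.7726/0.0416667⌋ = 18 → s.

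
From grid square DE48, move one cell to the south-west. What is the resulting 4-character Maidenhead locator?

DE37

Longitude square 4; −1 → 3.
Latitude square 8; −1 → 7.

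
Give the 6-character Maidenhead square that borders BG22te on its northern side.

Latitude subsquare e = 4; +1 → 5 = f.
The longitude characters are unchanged.

BG22tf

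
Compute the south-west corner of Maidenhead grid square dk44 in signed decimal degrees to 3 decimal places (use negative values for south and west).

Field D=3, K=10: +3·20° lon, +10·10° lat → SW at lon -120°, lat 10°.
Square 4, 4: +4·2° lon, +4·1° lat → SW at lon -112°, lat 14°.
latitude 14.000, longitude -112.000.

14.000, -112.000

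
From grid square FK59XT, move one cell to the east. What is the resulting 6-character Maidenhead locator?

FK69at

Longitude subsquare x = 23; +1 → 24, wraps to 0 = a, carry into square.
Longitude square 5; +1 → 6.
The latitude characters are unchanged.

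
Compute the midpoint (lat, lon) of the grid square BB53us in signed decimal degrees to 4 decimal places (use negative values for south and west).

-76.2292, -148.2917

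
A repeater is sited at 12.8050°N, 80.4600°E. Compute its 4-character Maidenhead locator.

Add 180° to longitude and 90° to latitude: 260.46, 102.81.
Field: lon ⌊260.46/20⌋ = 13 → N; lat ⌊102.81/10⌋ = 10 → K.
Square: lon ⌊0.46/2⌋ = 0; lat ⌊2.81/1⌋ = 2.

NK02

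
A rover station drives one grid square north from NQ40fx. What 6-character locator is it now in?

NQ41fa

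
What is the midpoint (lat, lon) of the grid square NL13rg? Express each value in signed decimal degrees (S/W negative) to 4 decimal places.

Field N=13, L=11: +13·20° lon, +11·10° lat → SW at lon 80°, lat 20°.
Square 1, 3: +1·2° lon, +3·1° lat → SW at lon 82°, lat 23°.
Subsquare r=17, g=6: +17·0.0833333° lon, +6·0.0416667° lat → SW at lon 83.4167°, lat 23.25°.
Cell spans 0.0833333° lon × 0.0416667° lat. Centre is SW corner plus half of each.
latitude 23.2708, longitude 83.4583.

23.2708, 83.4583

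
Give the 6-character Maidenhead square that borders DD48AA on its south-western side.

DD37xx

Longitude subsquare a = 0; −1 → -1, wraps to 23 = x, carry into square.
Longitude square 4; −1 → 3.
Latitude subsquare a = 0; −1 → -1, wraps to 23 = x, carry into square.
Latitude square 8; −1 → 7.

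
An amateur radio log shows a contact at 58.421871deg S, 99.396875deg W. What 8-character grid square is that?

ED01hn28

Offset from 180°W / 90°S: lon 80.60313°, lat 31.57813°.
Field: lon ⌊80.60313/20⌋ = 4 → E; lat ⌊31.57813/10⌋ = 3 → D.
Square: lon ⌊0.60313/2⌋ = 0; lat ⌊1.57813/1⌋ = 1.
Subsquare: lon ⌊0.60313/0.0833333⌋ = 7 → h; lat ⌊0.57813/0.0416667⌋ = 13 → n.
Extended square: lon ⌊0.01979/0.00833333⌋ = 2; lat ⌊0.03646/0.00416667⌋ = 8.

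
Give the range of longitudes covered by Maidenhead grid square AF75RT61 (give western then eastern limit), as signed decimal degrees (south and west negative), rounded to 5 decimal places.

Field A=0, F=5: +0·20° lon, +5·10° lat → SW at lon -180°, lat -40°.
Square 7, 5: +7·2° lon, +5·1° lat → SW at lon -166°, lat -35°.
Subsquare r=17, t=19: +17·0.0833333° lon, +19·0.0416667° lat → SW at lon -164.583°, lat -34.2083°.
Extended square 6, 1: +6·0.00833333° lon, +1·0.00416667° lat → SW at lon -164.533°, lat -34.2042°.
Cell spans 0.00833333° lon × 0.00416667° lat.
west -164.53333, east -164.52500.

-164.53333, -164.52500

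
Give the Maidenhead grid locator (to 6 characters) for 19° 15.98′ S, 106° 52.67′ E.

OH30kr

Offset from 180°W / 90°S: lon 286.8778°, lat 70.7337°.
Field: 286.8778/20 → 14 → O, 70.7337/10 → 7 → H; chars OH.
Square: 6.8778/2 → 3, 0.7337/1 → 0; chars 30.
Subsquare: 0.8778/0.0833333 → 10 → k, 0.7337/0.0416667 → 17 → r; chars kr.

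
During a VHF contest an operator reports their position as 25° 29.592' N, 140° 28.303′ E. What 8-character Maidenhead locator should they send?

Offset from 180°W / 90°S: lon 320.47172°, lat 115.49320°.
Field: 320.47172/20 → 16 → Q, 115.49320/10 → 11 → L; chars QL.
Square: 0.47172/2 → 0, 5.49320/1 → 5; chars 05.
Subsquare: 0.47172/0.0833333 → 5 → f, 0.49320/0.0416667 → 11 → l; chars fl.
Extended square: 0.05505/0.00833333 → 6, 0.03487/0.00416667 → 8; chars 68.

QL05fl68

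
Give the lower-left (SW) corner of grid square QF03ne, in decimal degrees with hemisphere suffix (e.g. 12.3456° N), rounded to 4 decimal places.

Field Q=16, F=5: +16·20° lon, +5·10° lat → SW at lon 140°, lat -40°.
Square 0, 3: +0·2° lon, +3·1° lat → SW at lon 140°, lat -37°.
Subsquare n=13, e=4: +13·0.0833333° lon, +4·0.0416667° lat → SW at lon 141.083°, lat -36.8333°.
latitude 36.8333° S, longitude 141.0833° E.

36.8333° S, 141.0833° E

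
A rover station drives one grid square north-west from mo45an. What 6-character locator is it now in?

MO35xo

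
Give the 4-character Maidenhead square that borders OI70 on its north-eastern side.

OI81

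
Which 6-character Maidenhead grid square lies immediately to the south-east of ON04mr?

ON04nq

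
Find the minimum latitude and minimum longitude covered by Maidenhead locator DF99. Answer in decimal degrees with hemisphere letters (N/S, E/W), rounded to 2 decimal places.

31.00° S, 102.00° W

Field D=3, F=5: +3·20° lon, +5·10° lat → SW at lon -120°, lat -40°.
Square 9, 9: +9·2° lon, +9·1° lat → SW at lon -102°, lat -31°.
latitude 31.00° S, longitude 102.00° W.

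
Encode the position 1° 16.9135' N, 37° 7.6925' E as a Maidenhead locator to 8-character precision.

Add 180° to longitude and 90° to latitude: 217.12821, 91.28189.
Field (20°×10°, letters A–R): lon ⌊217.12821/20⌋ = 10 → K; lat ⌊91.28189/10⌋ = 9 → J.
Square (2°×1°, digits 0–9): lon ⌊17.12821/2⌋ = 8; lat ⌊1.28189/1⌋ = 1.
Subsquare (5′×2.5′, letters a–x): lon ⌊1.12821/0.0833333⌋ = 13 → n; lat ⌊0.28189/0.0416667⌋ = 6 → g.
Extended square (30″×15″, digits 0–9): lon ⌊0.04487/0.00833333⌋ = 5; lat ⌊0.03189/0.00416667⌋ = 7.

KJ81ng57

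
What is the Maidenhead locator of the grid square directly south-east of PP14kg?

PP14lf

Longitude subsquare k = 10; +1 → 11 = l.
Latitude subsquare g = 6; −1 → 5 = f.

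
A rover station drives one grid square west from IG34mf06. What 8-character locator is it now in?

Longitude extended square 0; −1 → -1, wraps to 9, carry into subsquare.
Longitude subsquare m = 12; −1 → 11 = l.
The latitude characters are unchanged.

IG34lf96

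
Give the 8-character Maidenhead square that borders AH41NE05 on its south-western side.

Longitude extended square 0; −1 → -1, wraps to 9, carry into subsquare.
Longitude subsquare n = 13; −1 → 12 = m.
Latitude extended square 5; −1 → 4.

AH41me94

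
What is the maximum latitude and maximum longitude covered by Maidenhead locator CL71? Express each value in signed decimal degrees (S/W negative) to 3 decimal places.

Field C=2, L=11: +2·20° lon, +11·10° lat → SW at lon -140°, lat 20°.
Square 7, 1: +7·2° lon, +1·1° lat → SW at lon -126°, lat 21°.
Cell spans 2° lon × 1° lat. NE corner is SW corner plus one full cell.
latitude 22.000, longitude -124.000.

22.000, -124.000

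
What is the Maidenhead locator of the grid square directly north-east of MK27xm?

MK37an

Longitude subsquare x = 23; +1 → 24, wraps to 0 = a, carry into square.
Longitude square 2; +1 → 3.
Latitude subsquare m = 12; +1 → 13 = n.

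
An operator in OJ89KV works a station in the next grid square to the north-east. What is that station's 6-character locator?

Longitude subsquare k = 10; +1 → 11 = l.
Latitude subsquare v = 21; +1 → 22 = w.

OJ89lw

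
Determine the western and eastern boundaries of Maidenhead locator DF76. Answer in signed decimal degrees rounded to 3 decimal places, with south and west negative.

Field D=3, F=5: +3·20° lon, +5·10° lat → SW at lon -120°, lat -40°.
Square 7, 6: +7·2° lon, +6·1° lat → SW at lon -106°, lat -34°.
Cell spans 2° lon × 1° lat.
west -106.000, east -104.000.

-106.000, -104.000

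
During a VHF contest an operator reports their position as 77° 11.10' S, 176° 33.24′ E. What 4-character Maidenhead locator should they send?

RB82

Offset from 180°W / 90°S: lon 356.55°, lat 12.81°.
Field (20°×10°, letters A–R): 356.55/20 → 17 → R, 12.81/10 → 1 → B; chars RB.
Square (2°×1°, digits 0–9): 16.55/2 → 8, 2.81/1 → 2; chars 82.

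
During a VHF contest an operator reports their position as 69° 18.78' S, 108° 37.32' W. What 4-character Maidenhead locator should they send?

DC50

Offset from 180°W / 90°S: lon 71.38°, lat 20.69°.
Field (20°×10°, letters A–R): 71.38/20 → 3 → D, 20.69/10 → 2 → C; chars DC.
Square (2°×1°, digits 0–9): 11.38/2 → 5, 0.69/1 → 0; chars 50.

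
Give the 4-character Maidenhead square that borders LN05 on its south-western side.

KN94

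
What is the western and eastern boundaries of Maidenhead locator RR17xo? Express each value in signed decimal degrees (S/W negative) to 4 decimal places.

163.9167, 164.0000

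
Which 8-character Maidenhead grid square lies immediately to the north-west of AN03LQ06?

AN03kq97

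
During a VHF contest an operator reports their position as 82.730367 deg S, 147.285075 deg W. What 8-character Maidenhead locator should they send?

BA67ig54

Offset from 180°W / 90°S: lon 32.71492°, lat 7.26963°.
Field (20°×10°, letters A–R): 32.71492/20 → 1 → B, 7.26963/10 → 0 → A; chars BA.
Square (2°×1°, digits 0–9): 12.71492/2 → 6, 7.26963/1 → 7; chars 67.
Subsquare (5′×2.5′, letters a–x): 0.71492/0.0833333 → 8 → i, 0.26963/0.0416667 → 6 → g; chars ig.
Extended square (30″×15″, digits 0–9): 0.04826/0.00833333 → 5, 0.01963/0.00416667 → 4; chars 54.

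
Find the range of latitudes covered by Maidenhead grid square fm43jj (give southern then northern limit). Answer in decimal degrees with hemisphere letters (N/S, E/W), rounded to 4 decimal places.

33.3750° N, 33.4167° N

Field F=5, M=12: +5·20° lon, +12·10° lat → SW at lon -80°, lat 30°.
Square 4, 3: +4·2° lon, +3·1° lat → SW at lon -72°, lat 33°.
Subsquare j=9, j=9: +9·0.0833333° lon, +9·0.0416667° lat → SW at lon -71.25°, lat 33.375°.
Cell spans 0.0833333° lon × 0.0416667° lat.
south 33.3750° N, north 33.4167° N.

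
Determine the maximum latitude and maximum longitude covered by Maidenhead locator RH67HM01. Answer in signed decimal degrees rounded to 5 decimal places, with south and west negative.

-12.49167, 172.59167

Field R=17, H=7: +17·20° lon, +7·10° lat → SW at lon 160°, lat -20°.
Square 6, 7: +6·2° lon, +7·1° lat → SW at lon 172°, lat -13°.
Subsquare h=7, m=12: +7·0.0833333° lon, +12·0.0416667° lat → SW at lon 172.583°, lat -12.5°.
Extended square 0, 1: +0·0.00833333° lon, +1·0.00416667° lat → SW at lon 172.583°, lat -12.4958°.
Cell spans 0.00833333° lon × 0.00416667° lat. NE corner is SW corner plus one full cell.
latitude -12.49167, longitude 172.59167.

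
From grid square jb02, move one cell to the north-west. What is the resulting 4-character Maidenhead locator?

IB93

Longitude square 0; −1 → -1, wraps to 9, carry into field.
Longitude field J = 9; −1 → 8 = I.
Latitude square 2; +1 → 3.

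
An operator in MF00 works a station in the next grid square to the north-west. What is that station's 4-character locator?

LF91

Longitude square 0; −1 → -1, wraps to 9, carry into field.
Longitude field M = 12; −1 → 11 = L.
Latitude square 0; +1 → 1.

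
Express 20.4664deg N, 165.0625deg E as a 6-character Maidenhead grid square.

RL20ml

Offset from 180°W / 90°S: lon 345.0625°, lat 110.4664°.
Field (20°×10°, letters A–R): 345.0625/20 → 17 → R, 110.4664/10 → 11 → L; chars RL.
Square (2°×1°, digits 0–9): 5.0625/2 → 2, 0.4664/1 → 0; chars 20.
Subsquare (5′×2.5′, letters a–x): 1.0625/0.0833333 → 12 → m, 0.4664/0.0416667 → 11 → l; chars ml.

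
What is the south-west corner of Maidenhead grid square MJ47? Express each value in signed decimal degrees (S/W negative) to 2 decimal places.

7.00, 68.00

Field M=12, J=9: +12·20° lon, +9·10° lat → SW at lon 60°, lat 0°.
Square 4, 7: +4·2° lon, +7·1° lat → SW at lon 68°, lat 7°.
latitude 7.00, longitude 68.00.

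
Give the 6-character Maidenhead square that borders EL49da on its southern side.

Latitude subsquare a = 0; −1 → -1, wraps to 23 = x, carry into square.
Latitude square 9; −1 → 8.
The longitude characters are unchanged.

EL48dx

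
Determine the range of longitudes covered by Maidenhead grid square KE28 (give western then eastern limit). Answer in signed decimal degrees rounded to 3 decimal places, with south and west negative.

Field K=10, E=4: +10·20° lon, +4·10° lat → SW at lon 20°, lat -50°.
Square 2, 8: +2·2° lon, +8·1° lat → SW at lon 24°, lat -42°.
Cell spans 2° lon × 1° lat.
west 24.000, east 26.000.

24.000, 26.000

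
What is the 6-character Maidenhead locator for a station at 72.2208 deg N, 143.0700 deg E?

QQ12mf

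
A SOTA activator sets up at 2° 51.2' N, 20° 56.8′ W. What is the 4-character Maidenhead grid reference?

Add 180° to longitude and 90° to latitude: 159.05, 92.85.
Field: lon ⌊159.05/20⌋ = 7 → H; lat ⌊92.85/10⌋ = 9 → J.
Square: lon ⌊19.05/2⌋ = 9; lat ⌊2.85/1⌋ = 2.

HJ92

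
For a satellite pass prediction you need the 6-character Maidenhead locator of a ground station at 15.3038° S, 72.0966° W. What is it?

FH34wq

Shift to the Maidenhead origin (180°W, 90°S): lon 107.9034, lat 74.6962.
Field: 107.9034/20 → 5 → F, 74.6962/10 → 7 → H; chars FH.
Square: 7.9034/2 → 3, 4.6962/1 → 4; chars 34.
Subsquare: 1.9034/0.0833333 → 22 → w, 0.6962/0.0416667 → 16 → q; chars wq.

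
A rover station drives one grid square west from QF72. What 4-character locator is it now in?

QF62

Longitude square 7; −1 → 6.
The latitude characters are unchanged.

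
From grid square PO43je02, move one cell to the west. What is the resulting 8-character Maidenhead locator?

PO43ie92

Longitude extended square 0; −1 → -1, wraps to 9, carry into subsquare.
Longitude subsquare j = 9; −1 → 8 = i.
The latitude characters are unchanged.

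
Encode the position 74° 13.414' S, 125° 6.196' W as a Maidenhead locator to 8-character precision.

Shift to the Maidenhead origin (180°W, 90°S): lon 54.89673, lat 15.77643.
Field: 54.89673/20 → 2 → C, 15.77643/10 → 1 → B; chars CB.
Square: 14.89673/2 → 7, 5.77643/1 → 5; chars 75.
Subsquare: 0.89673/0.0833333 → 10 → k, 0.77643/0.0416667 → 18 → s; chars ks.
Extended square: 0.06340/0.00833333 → 7, 0.02643/0.00416667 → 6; chars 76.

CB75ks76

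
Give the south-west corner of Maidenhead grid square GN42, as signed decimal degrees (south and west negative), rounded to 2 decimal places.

42.00, -52.00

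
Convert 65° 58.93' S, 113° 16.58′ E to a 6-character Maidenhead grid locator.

Offset from 180°W / 90°S: lon 293.2763°, lat 24.0178°.
Field (20°×10°, letters A–R): 293.2763/20 → 14 → O, 24.0178/10 → 2 → C; chars OC.
Square (2°×1°, digits 0–9): 13.2763/2 → 6, 4.0178/1 → 4; chars 64.
Subsquare (5′×2.5′, letters a–x): 1.2763/0.0833333 → 15 → p, 0.0178/0.0416667 → 0 → a; chars pa.

OC64pa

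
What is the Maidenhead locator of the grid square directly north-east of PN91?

QN02

Longitude square 9; +1 → 10, wraps to 0, carry into field.
Longitude field P = 15; +1 → 16 = Q.
Latitude square 1; +1 → 2.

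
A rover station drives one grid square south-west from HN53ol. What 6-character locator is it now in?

HN53nk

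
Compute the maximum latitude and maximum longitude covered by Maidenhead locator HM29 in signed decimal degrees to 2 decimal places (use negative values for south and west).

40.00, -34.00

Field H=7, M=12: +7·20° lon, +12·10° lat → SW at lon -40°, lat 30°.
Square 2, 9: +2·2° lon, +9·1° lat → SW at lon -36°, lat 39°.
Cell spans 2° lon × 1° lat. NE corner is SW corner plus one full cell.
latitude 40.00, longitude -34.00.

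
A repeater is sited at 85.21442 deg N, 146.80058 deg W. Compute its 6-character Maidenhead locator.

BR65of

Offset from 180°W / 90°S: lon 33.1994°, lat 175.2144°.
Field: 33.1994/20 → 1 → B, 175.2144/10 → 17 → R; chars BR.
Square: 13.1994/2 → 6, 5.2144/1 → 5; chars 65.
Subsquare: 1.1994/0.0833333 → 14 → o, 0.2144/0.0416667 → 5 → f; chars of.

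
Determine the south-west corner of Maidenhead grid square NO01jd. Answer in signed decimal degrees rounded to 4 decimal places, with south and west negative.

Field N=13, O=14: +13·20° lon, +14·10° lat → SW at lon 80°, lat 50°.
Square 0, 1: +0·2° lon, +1·1° lat → SW at lon 80°, lat 51°.
Subsquare j=9, d=3: +9·0.0833333° lon, +3·0.0416667° lat → SW at lon 80.75°, lat 51.125°.
latitude 51.1250, longitude 80.7500.

51.1250, 80.7500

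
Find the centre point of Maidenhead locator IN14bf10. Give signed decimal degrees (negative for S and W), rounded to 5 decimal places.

44.21042, -17.90417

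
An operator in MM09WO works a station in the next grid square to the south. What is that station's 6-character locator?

MM09wn

Latitude subsquare o = 14; −1 → 13 = n.
The longitude characters are unchanged.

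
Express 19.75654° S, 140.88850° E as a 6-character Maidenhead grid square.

QH00kf

Add 180° to longitude and 90° to latitude: 320.8885, 70.2435.
Field (20°×10°, letters A–R): lon ⌊320.8885/20⌋ = 16 → Q; lat ⌊70.2435/10⌋ = 7 → H.
Square (2°×1°, digits 0–9): lon ⌊0.8885/2⌋ = 0; lat ⌊0.2435/1⌋ = 0.
Subsquare (5′×2.5′, letters a–x): lon ⌊0.8885/0.0833333⌋ = 10 → k; lat ⌊0.2435/0.0416667⌋ = 5 → f.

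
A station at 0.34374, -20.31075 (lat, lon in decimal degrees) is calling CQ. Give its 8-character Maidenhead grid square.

HJ90ui22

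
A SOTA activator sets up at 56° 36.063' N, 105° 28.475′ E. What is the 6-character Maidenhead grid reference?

OO26ro

Add 180° to longitude and 90° to latitude: 285.4746, 146.6010.
Field: 285.4746/20 → 14 → O, 146.6010/10 → 14 → O; chars OO.
Square: 5.4746/2 → 2, 6.6010/1 → 6; chars 26.
Subsquare: 1.4746/0.0833333 → 17 → r, 0.6010/0.0416667 → 14 → o; chars ro.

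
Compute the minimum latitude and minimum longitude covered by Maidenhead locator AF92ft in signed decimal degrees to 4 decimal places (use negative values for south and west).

-37.2083, -161.5833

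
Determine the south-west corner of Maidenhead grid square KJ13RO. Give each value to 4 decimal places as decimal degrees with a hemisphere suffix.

Field K=10, J=9: +10·20° lon, +9·10° lat → SW at lon 20°, lat 0°.
Square 1, 3: +1·2° lon, +3·1° lat → SW at lon 22°, lat 3°.
Subsquare r=17, o=14: +17·0.0833333° lon, +14·0.0416667° lat → SW at lon 23.4167°, lat 3.58333°.
latitude 3.5833° N, longitude 23.4167° E.

3.5833° N, 23.4167° E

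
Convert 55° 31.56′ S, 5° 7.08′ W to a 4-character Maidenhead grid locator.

ID74

Shift to the Maidenhead origin (180°W, 90°S): lon 174.88, lat 34.47.
Field: lon ⌊174.88/20⌋ = 8 → I; lat ⌊34.47/10⌋ = 3 → D.
Square: lon ⌊14.88/2⌋ = 7; lat ⌊4.47/1⌋ = 4.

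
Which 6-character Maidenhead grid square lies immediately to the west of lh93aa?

Longitude subsquare a = 0; −1 → -1, wraps to 23 = x, carry into square.
Longitude square 9; −1 → 8.
The latitude characters are unchanged.

LH83xa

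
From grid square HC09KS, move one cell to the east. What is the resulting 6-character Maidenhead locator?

HC09ls

Longitude subsquare k = 10; +1 → 11 = l.
The latitude characters are unchanged.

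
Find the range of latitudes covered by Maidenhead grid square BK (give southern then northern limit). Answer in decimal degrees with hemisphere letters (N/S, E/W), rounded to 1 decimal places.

Field B=1, K=10: +1·20° lon, +10·10° lat → SW at lon -160°, lat 10°.
Cell spans 20° lon × 10° lat.
south 10.0° N, north 20.0° N.

10.0° N, 20.0° N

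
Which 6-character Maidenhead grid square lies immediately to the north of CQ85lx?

Latitude subsquare x = 23; +1 → 24, wraps to 0 = a, carry into square.
Latitude square 5; +1 → 6.
The longitude characters are unchanged.

CQ86la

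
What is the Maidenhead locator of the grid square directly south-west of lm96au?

Longitude subsquare a = 0; −1 → -1, wraps to 23 = x, carry into square.
Longitude square 9; −1 → 8.
Latitude subsquare u = 20; −1 → 19 = t.

LM86xt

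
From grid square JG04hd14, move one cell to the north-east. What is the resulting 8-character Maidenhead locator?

JG04hd25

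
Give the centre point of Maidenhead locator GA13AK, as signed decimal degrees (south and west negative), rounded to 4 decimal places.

-86.5625, -57.9583

Field G=6, A=0: +6·20° lon, +0·10° lat → SW at lon -60°, lat -90°.
Square 1, 3: +1·2° lon, +3·1° lat → SW at lon -58°, lat -87°.
Subsquare a=0, k=10: +0·0.0833333° lon, +10·0.0416667° lat → SW at lon -58°, lat -86.5833°.
Cell spans 0.0833333° lon × 0.0416667° lat. Centre is SW corner plus half of each.
latitude -86.5625, longitude -57.9583.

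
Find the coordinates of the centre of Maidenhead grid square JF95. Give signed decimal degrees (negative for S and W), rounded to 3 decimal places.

-34.500, 19.000

Field J=9, F=5: +9·20° lon, +5·10° lat → SW at lon 0°, lat -40°.
Square 9, 5: +9·2° lon, +5·1° lat → SW at lon 18°, lat -35°.
Cell spans 2° lon × 1° lat. Centre is SW corner plus half of each.
latitude -34.500, longitude 19.000.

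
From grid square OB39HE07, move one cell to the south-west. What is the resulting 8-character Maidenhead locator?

OB39ge96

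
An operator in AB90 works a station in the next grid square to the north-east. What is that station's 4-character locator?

BB01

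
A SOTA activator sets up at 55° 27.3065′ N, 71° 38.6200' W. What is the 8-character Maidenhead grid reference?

FO45ek29

Add 180° to longitude and 90° to latitude: 108.35633, 145.45511.
Field: 108.35633/20 → 5 → F, 145.45511/10 → 14 → O; chars FO.
Square: 8.35633/2 → 4, 5.45511/1 → 5; chars 45.
Subsquare: 0.35633/0.0833333 → 4 → e, 0.45511/0.0416667 → 10 → k; chars ek.
Extended square: 0.02300/0.00833333 → 2, 0.03844/0.00416667 → 9; chars 29.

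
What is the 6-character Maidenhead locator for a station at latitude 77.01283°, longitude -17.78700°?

IQ17ca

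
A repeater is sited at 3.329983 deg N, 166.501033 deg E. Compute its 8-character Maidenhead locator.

Shift to the Maidenhead origin (180°W, 90°S): lon 346.50103, lat 93.32998.
Field: lon ⌊346.50103/20⌋ = 17 → R; lat ⌊93.32998/10⌋ = 9 → J.
Square: lon ⌊6.50103/2⌋ = 3; lat ⌊3.32998/1⌋ = 3.
Subsquare: lon ⌊0.50103/0.0833333⌋ = 6 → g; lat ⌊0.32998/0.0416667⌋ = 7 → h.
Extended square: lon ⌊0.00103/0.00833333⌋ = 0; lat ⌊0.03832/0.00416667⌋ = 9.

RJ33gh09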